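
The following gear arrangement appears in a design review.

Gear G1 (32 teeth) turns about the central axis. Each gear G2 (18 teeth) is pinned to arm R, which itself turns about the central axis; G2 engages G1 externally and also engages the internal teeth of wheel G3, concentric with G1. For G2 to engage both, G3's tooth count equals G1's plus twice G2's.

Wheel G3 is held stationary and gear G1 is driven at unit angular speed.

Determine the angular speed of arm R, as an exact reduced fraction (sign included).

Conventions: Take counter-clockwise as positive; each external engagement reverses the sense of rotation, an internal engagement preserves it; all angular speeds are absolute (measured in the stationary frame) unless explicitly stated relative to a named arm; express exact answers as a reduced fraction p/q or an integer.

class = planetary set [G3 = 32+2·18 = 68; Willis about the carrier]
ring teeth: 32 + 2·18 = 68
32(ω_sun−ω_arm) = −68(ω_ring−ω_arm),  ω_ring = 0, ω_sun = 1
32(1−ω_arm) = −68(0−ω_arm)  ⇒  100·ω_arm = 32  ⇒  ω_arm = 8/25
exact speed ratio = 8/25

8/25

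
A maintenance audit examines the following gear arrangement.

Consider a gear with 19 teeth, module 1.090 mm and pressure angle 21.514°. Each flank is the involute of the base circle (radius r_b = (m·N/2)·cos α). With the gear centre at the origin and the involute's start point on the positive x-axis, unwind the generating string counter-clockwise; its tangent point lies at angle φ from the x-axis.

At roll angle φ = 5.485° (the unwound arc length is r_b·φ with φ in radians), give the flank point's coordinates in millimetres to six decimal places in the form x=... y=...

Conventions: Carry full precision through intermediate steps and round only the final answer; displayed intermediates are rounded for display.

recognized (one wheel, involute flank): single-mesh tooth geometry, m = 1.090, N = 19
pitch radius r_p = m·N/2 = 1.090·19/2 = 10.355000
base radius r_b = r_p·cos α = 10.355000·cos 21.514° = 9.633546
roll angle φ = 5.485° = 0.09573131 rad
x = r_b·(cos φ + φ·sin φ) = 9.677588
y = r_b·(sin φ − φ·cos φ) = 0.002815

x=9.677588 y=0.002815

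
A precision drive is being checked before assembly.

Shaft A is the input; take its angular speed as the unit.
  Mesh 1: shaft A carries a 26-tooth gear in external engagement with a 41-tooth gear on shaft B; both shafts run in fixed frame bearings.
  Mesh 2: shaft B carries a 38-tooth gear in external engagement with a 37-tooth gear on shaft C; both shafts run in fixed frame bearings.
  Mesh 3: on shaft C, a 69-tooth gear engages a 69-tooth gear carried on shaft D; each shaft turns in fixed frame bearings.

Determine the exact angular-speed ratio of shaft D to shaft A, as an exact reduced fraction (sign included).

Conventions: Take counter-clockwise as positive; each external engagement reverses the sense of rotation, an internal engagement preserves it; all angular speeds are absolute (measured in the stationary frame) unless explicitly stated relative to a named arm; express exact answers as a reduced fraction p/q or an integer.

-988/1517

class = fixed-axis compound train [3 meshes; 3 ratios multiply, 3 sense flips]
mesh 1 [26T→41T]: running ratio 26/41, sense −
mesh 2 [38T→37T]: running ratio 988/1517, sense +
mesh 3 [69T→69T]: running ratio 988/1517, sense −
ω_out/ω_in = -988/1517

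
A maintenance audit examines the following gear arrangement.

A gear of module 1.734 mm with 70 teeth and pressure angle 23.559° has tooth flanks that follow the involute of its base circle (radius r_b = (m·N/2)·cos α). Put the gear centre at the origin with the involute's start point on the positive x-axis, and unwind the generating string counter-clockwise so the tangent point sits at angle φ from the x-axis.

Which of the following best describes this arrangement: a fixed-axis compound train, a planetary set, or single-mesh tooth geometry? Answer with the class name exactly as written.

single-mesh tooth geometry

class = single-mesh tooth geometry [base-circle involute, m = 1.734, 70T]
classification: single-mesh tooth geometry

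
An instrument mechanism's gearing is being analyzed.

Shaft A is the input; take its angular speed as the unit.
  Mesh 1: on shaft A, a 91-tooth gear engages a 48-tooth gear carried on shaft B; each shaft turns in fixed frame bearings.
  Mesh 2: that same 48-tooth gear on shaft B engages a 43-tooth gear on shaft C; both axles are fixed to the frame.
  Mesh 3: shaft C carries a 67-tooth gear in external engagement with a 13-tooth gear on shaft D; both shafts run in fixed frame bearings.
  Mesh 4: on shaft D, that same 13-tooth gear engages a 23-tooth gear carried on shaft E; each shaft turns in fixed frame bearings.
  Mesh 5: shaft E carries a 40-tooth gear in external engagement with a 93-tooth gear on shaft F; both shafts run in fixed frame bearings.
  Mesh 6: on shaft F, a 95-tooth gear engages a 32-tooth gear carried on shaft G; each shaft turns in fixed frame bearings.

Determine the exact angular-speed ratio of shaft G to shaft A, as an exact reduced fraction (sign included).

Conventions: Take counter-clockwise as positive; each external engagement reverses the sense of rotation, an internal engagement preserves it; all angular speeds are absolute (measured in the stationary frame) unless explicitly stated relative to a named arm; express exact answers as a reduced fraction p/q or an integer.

class = fixed-axis compound train [6 meshes; 6 ratios multiply, 6 sense flips]
mesh 1 [91T→48T]: running ratio 91/48, sense −
mesh 2 [48T→43T]: running ratio 91/43, sense +
mesh 3 [67T→13T]: running ratio 469/43, sense −
mesh 4 [13T→23T]: running ratio 6097/989, sense +
mesh 5 [40T→93T]: running ratio 243880/91977, sense −
mesh 6 [95T→32T]: running ratio 2896075/367908, sense +
ω_out/ω_in = 2896075/367908

2896075/367908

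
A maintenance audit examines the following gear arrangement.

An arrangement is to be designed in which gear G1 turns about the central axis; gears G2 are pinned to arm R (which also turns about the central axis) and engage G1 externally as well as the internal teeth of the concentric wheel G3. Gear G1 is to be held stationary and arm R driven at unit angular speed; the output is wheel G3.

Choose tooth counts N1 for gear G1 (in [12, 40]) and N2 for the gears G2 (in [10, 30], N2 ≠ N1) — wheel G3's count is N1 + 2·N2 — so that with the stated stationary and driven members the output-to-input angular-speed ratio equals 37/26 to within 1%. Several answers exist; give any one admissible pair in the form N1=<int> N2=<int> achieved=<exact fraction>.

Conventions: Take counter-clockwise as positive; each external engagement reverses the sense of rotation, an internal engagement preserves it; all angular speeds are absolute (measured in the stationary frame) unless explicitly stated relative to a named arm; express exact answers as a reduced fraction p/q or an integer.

N1=22 N2=15 achieved=37/26

planetary set to be sized for 37/26 (Willis relation)
Willis with ω_sun = 0: ω_ring/ω_arm = (N1+N3)/N3; set equal to 37/26  ⇒  N3/N1 = 1/(37/26 − 1) = 26/11
N3 = N1 + 2·N2  ⇒  N2/N1 = (N3/N1 − 1)/2 = (26/11 − 1)/2 = 15/22
smallest multiple with N1 ≥ 12 and N2 ≥ 10: k = 1  ⇒  N1 = 1·22 = 22, N2 = 1·15 = 15 (N1 ≤ 40, N2 ≤ 30, N2 ≠ N1 ✓), N3 = 22 + 2·15 = 52
check: (N1+N3)/N3 with N1 = 22, N3 = 52 gives 37/26; |achieved − target| = 0 ≤ 37/2600 ✓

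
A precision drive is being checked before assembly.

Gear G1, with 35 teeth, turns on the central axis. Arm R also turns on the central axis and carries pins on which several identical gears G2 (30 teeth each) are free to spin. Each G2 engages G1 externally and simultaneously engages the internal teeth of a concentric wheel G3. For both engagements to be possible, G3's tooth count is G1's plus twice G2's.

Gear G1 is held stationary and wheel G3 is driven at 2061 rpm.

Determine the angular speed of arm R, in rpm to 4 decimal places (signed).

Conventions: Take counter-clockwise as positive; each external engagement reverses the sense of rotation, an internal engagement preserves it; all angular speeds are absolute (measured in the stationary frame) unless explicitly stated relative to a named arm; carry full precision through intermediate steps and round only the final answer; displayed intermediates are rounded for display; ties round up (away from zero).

topology: planetary set — G1 35T / G2 30T / G3 95T, arm = carrier (Willis)
normalise by the input: solve with ω_ring = 1, then scale by 2061 rpm
ring teeth: 35 + 2·30 = 95
35(ω_sun−ω_arm) = −95(ω_ring−ω_arm),  ω_sun = 0, ω_ring = 1
35(0−ω_arm) = −95(1−ω_arm)  ⇒  130·ω_arm = 95  ⇒  ω_arm = 19/26
scale: ω_arm = 19/26 × 2061 rpm = +1506.1154 rpm

+1506.1154 rpm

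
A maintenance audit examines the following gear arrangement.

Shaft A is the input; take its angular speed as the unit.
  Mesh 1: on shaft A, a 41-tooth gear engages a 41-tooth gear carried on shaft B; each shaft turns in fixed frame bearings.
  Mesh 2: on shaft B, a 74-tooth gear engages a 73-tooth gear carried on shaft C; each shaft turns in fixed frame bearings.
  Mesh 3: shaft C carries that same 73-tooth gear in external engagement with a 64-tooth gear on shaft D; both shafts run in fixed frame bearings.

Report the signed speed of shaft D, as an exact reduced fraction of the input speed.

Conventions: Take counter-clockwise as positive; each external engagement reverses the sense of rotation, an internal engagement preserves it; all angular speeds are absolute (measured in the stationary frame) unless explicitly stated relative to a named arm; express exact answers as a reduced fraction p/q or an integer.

-37/32

3-mesh fixed-axis compound train (all bearings frame-fixed)
mesh 1 [41T→41T]: |ω|/ω_in = 1×41/41 = 1, sense flips to −
mesh 2 [74T→73T]: |ω|/ω_in = 1×74/73 = 74/73, sense flips to +
mesh 3 [73T→64T]: |ω|/ω_in = (74/73)×73/64 = 37/32, sense flips to −
signed output speed (× input speed) = -37/32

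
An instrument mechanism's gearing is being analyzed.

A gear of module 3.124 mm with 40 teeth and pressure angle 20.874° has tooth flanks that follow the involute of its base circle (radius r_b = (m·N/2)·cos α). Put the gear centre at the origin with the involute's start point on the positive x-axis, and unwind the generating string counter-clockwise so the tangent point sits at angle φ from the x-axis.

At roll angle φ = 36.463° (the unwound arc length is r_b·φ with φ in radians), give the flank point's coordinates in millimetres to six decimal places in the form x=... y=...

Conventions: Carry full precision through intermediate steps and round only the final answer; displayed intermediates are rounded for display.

topology: single-mesh involute geometry — m = 3.124, N = 40
pitch radius r_p = m·N/2 = 3.124·40/2 = 62.480000
base radius r_b = r_p·cos α = 62.480000·cos 20.874° = 58.379204
roll angle φ = 36.463° = 0.63639941 rad
x = r_b·(cos φ + φ·sin φ) = 69.030796
y = r_b·(sin φ − φ·cos φ) = 4.815419

x=69.030796 y=4.815419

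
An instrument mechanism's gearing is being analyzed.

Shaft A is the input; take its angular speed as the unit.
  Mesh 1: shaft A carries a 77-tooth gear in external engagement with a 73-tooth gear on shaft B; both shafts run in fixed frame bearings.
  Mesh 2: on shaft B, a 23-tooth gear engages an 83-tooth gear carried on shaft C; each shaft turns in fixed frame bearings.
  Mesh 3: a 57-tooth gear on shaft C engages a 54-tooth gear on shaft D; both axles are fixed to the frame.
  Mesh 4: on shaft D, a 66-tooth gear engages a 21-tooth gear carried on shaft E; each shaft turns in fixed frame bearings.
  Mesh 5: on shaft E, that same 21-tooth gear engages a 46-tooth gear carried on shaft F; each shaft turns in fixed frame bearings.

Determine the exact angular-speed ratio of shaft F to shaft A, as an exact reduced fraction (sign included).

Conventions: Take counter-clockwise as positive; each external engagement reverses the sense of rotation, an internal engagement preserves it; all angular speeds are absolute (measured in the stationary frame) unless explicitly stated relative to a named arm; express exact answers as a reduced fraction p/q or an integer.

class = fixed-axis compound train [5 meshes; 5 ratios multiply, 5 sense flips]
mesh 1 [77T→73T]: running ratio 77/73, sense −
mesh 2 [23T→83T]: running ratio 1771/6059, sense +
mesh 3 [57T→54T]: running ratio 33649/109062, sense −
mesh 4 [66T→21T]: running ratio 52877/54531, sense +
mesh 5 [21T→46T]: running ratio 16093/36354, sense −
ω_out/ω_in = -16093/36354

-16093/36354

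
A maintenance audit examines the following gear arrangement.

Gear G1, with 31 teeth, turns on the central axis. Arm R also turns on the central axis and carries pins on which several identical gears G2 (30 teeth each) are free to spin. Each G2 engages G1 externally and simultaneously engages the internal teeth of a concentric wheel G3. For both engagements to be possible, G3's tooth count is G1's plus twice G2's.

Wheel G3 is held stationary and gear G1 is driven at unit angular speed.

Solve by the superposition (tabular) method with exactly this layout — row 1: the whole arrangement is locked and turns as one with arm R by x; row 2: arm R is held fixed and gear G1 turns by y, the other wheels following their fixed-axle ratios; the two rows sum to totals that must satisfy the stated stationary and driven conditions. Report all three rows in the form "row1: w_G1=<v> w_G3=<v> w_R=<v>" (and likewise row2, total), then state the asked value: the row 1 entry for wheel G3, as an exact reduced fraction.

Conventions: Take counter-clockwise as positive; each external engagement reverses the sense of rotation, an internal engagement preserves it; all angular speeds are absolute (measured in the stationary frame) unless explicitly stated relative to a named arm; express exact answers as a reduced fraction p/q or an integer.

topology: planetary set — G1 31T / G2 30T / G3 91T, arm = carrier (Willis)
superposition row 1 [locked train]: every member turns x
row 2: sun turns y, ring = −(31/91)·y, arm 0
boundary: total ω_ring = x − (31/91)·y = 0 and total ω_sun = x + y = 1  ⇒  y = 91/122, x = 31/122
row 2 ring = −(31/91)·91/122 = -31/122
totals (row 1 + row 2): sun 31/122 + 91/122 = 1, ring 31/122 + (-31/122) = 0, arm 31/122 + 0 = 31/122
asked cell (row1, ring) = 31/122

row1: w_G1=31/122 w_G3=31/122 w_R=31/122
row2: w_G1=91/122 w_G3=-31/122 w_R=0
total: w_G1=1 w_G3=0 w_R=31/122
asked value: 31/122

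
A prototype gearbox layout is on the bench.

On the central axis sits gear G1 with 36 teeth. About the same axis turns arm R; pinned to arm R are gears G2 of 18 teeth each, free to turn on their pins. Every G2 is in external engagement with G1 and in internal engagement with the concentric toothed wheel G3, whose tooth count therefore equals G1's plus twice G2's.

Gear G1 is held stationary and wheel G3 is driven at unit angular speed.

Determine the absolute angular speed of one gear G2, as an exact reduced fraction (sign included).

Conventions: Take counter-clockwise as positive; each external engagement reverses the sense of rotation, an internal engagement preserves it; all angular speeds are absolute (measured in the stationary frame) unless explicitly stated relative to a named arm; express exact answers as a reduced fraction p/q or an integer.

2

class = planetary set [G3 = 36+2·18 = 72; Willis about the carrier]
ring teeth: 36 + 2·18 = 72
36(ω_sun−ω_arm) = −72(ω_ring−ω_arm),  ω_sun = 0, ω_ring = 1
36(0−ω_arm) = −72(1−ω_arm)  ⇒  108·ω_arm = 72  ⇒  ω_arm = 2/3
sun–planet mesh: 36·(0−2/3) = −18·(ω_p−ω_arm)  ⇒  ω_p−ω_arm = 4/3
ω_p = 2/3 + 4/3 = 2
exact speed ratio = 2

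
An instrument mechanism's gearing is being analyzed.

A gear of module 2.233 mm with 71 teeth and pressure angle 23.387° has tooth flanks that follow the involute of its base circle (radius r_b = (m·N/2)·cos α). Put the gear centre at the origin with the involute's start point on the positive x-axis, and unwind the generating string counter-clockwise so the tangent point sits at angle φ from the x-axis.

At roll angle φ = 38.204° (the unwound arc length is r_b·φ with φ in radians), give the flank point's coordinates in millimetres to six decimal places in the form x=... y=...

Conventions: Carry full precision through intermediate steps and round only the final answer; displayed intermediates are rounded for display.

class = single-mesh tooth geometry [base-circle involute, m = 2.233, 71T]
pitch radius r_p = m·N/2 = 2.233·71/2 = 79.271500
base radius r_b = r_p·cos α = 79.271500·cos 23.387° = 72.758927
roll angle φ = 38.204° = 0.66678559 rad
x = r_b·(cos φ + φ·sin φ) = 87.179463
y = r_b·(sin φ − φ·cos φ) = 6.875282

x=87.179463 y=6.875282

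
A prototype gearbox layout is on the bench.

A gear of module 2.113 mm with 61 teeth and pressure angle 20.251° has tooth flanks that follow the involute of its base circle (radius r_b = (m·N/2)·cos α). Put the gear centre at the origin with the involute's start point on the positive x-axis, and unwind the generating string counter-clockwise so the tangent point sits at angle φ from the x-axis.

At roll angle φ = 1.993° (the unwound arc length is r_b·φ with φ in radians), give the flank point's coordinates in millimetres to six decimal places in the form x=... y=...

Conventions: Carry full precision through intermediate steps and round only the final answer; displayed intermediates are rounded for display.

x=60.499326 y=0.000848

topology: single-mesh involute geometry — m = 2.113, N = 61
pitch radius r_p = m·N/2 = 2.113·61/2 = 64.446500
base radius r_b = r_p·cos α = 64.446500·cos 20.251° = 60.462759
roll angle φ = 1.993° = 0.03478441 rad
x = r_b·(cos φ + φ·sin φ) = 60.499326
y = r_b·(sin φ − φ·cos φ) = 0.000848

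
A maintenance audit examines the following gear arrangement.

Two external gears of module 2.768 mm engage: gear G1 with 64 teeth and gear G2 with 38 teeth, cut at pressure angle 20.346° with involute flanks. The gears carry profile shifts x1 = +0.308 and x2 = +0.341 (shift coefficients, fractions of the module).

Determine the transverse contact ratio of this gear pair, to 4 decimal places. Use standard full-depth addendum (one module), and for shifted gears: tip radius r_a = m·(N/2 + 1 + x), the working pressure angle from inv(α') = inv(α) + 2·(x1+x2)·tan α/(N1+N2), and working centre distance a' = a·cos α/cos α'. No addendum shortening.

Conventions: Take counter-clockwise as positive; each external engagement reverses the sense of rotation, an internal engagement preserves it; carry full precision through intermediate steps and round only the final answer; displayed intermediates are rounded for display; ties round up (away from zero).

recognized (one external pair, fixed centres): single-mesh tooth geometry, m = 2.768, N1 = 64, N2 = 38
base radii: r_b1 = 83.049752, r_b2 = 49.310790
tip radii: r_a1 = 92.196544, r_a2 = 56.303888
inv(α') = inv(20.346°) + 2·(+0.308+0.341)·tan α/(64+38) = 0.02043844  ⇒  α' = 22.13411°
a' = a·cos α / cos α' = 141.1680·cos 20.346°/cos 22.13411° = 142.890960
action lengths: √(r_a1²−r_b1²) = 40.036751, √(r_a2²−r_b2²) = 27.176714
base pitch p_b = π·m·cos α = 8.153390
CR = (40.036751 + 27.176714 − 142.890960·sin 22.13411°)/8.153390 = 1.640498
contact ratio ≈ 1.6405

1.6405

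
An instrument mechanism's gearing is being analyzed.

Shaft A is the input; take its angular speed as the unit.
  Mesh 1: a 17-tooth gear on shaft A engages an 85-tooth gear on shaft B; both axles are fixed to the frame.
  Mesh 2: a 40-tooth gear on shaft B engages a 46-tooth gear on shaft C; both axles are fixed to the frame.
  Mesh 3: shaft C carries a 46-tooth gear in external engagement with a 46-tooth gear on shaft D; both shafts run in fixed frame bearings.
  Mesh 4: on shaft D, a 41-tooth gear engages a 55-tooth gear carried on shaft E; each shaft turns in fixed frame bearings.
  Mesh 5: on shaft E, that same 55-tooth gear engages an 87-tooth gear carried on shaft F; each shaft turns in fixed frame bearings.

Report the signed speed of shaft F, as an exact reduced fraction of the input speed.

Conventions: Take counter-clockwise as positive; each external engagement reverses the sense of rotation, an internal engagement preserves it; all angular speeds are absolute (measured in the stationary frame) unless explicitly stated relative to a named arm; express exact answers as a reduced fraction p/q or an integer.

-164/2001

5-mesh fixed-axis compound train (all bearings frame-fixed)
mesh 1 [17T→85T]: |ω|/ω_in = 1×17/85 = 1/5, sense flips to −
mesh 2 [40T→46T]: |ω|/ω_in = (1/5)×40/46 = 4/23, sense flips to +
mesh 3 [46T→46T]: |ω|/ω_in = (4/23)×46/46 = 4/23, sense flips to −
mesh 4 [41T→55T]: |ω|/ω_in = (4/23)×41/55 = 164/1265, sense flips to +
mesh 5 [55T→87T]: |ω|/ω_in = (164/1265)×55/87 = 164/2001, sense flips to −
signed output speed (× input speed) = -164/2001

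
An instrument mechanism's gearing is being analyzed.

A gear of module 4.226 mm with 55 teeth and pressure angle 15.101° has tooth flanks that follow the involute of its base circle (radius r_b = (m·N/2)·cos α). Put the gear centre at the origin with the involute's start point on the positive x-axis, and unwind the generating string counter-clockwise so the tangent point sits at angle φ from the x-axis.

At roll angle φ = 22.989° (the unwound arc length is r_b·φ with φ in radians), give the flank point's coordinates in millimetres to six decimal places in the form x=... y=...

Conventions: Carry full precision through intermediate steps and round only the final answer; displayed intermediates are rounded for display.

x=120.873222 y=2.377187

recognized (one wheel, involute flank): single-mesh tooth geometry, m = 4.226, N = 55
pitch radius r_p = m·N/2 = 4.226·55/2 = 116.215000
base radius r_b = r_p·cos α = 116.215000·cos 15.101° = 112.201873
roll angle φ = 22.989° = 0.40123374 rad
x = r_b·(cos φ + φ·sin φ) = 120.873222
y = r_b·(sin φ − φ·cos φ) = 2.377187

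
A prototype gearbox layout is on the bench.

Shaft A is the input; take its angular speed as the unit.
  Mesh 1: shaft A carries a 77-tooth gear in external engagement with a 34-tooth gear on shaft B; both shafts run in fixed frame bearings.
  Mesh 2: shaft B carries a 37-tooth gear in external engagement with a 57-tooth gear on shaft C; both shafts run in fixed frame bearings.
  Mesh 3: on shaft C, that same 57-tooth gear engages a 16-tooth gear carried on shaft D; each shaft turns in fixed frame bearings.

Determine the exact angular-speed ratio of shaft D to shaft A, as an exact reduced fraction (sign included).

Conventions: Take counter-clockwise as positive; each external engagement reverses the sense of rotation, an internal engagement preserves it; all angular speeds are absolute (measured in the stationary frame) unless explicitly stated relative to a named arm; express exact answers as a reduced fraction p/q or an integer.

class = fixed-axis compound train [3 meshes; 3 ratios multiply, 3 sense flips]
mesh 1 [77T→34T]: running ratio 77/34, sense −
mesh 2 [37T→57T]: running ratio 2849/1938, sense +
mesh 3 [57T→16T]: running ratio 2849/544, sense −
ω_out/ω_in = -2849/544

-2849/544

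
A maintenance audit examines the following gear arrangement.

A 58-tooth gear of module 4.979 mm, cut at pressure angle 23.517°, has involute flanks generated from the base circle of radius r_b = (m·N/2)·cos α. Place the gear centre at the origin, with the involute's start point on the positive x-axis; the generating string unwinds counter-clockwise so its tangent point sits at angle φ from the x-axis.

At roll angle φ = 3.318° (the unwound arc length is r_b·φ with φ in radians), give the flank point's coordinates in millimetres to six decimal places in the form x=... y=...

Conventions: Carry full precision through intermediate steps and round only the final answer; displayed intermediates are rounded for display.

class = single-mesh tooth geometry [base-circle involute, m = 4.979, 58T]
pitch radius r_p = m·N/2 = 4.979·58/2 = 144.391000
base radius r_b = r_p·cos α = 144.391000·cos 23.517° = 132.398132
roll angle φ = 3.318° = 0.05791002 rad
x = r_b·(cos φ + φ·sin φ) = 132.619949
y = r_b·(sin φ − φ·cos φ) = 0.008568

x=132.619949 y=0.008568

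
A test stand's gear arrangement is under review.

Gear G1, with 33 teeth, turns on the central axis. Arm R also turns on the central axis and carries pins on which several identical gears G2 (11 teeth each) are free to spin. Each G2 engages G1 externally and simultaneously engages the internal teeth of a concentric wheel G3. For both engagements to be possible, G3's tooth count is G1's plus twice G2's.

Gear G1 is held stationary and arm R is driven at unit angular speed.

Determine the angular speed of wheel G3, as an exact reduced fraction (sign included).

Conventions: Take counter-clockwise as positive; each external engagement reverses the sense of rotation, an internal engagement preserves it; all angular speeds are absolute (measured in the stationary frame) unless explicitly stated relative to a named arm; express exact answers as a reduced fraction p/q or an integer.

8/5

class = planetary set [G3 = 33+2·11 = 55; Willis about the carrier]
ring teeth: 33 + 2·11 = 55
33(ω_sun−ω_arm) = −55(ω_ring−ω_arm),  ω_sun = 0, ω_arm = 1
ω_ring = 1 − (33/55)(0−1) = 8/5
exact speed ratio = 8/5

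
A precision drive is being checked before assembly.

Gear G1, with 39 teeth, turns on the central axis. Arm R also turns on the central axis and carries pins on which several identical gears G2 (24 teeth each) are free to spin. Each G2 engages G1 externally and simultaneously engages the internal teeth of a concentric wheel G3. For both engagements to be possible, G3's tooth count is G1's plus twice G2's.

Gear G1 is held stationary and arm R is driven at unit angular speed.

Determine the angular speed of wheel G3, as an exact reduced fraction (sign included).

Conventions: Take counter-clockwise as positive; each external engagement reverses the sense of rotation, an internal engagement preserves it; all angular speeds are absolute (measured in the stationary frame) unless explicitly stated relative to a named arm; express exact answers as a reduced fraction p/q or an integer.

recognized (axles ride arm R): planetary set, 39/24/87 teeth
ring teeth: 39 + 2·24 = 87
39(ω_sun−ω_arm) = −87(ω_ring−ω_arm),  ω_sun = 0, ω_arm = 1
ω_ring = 1 − (39/87)(0−1) = 42/29
exact speed ratio = 42/29

42/29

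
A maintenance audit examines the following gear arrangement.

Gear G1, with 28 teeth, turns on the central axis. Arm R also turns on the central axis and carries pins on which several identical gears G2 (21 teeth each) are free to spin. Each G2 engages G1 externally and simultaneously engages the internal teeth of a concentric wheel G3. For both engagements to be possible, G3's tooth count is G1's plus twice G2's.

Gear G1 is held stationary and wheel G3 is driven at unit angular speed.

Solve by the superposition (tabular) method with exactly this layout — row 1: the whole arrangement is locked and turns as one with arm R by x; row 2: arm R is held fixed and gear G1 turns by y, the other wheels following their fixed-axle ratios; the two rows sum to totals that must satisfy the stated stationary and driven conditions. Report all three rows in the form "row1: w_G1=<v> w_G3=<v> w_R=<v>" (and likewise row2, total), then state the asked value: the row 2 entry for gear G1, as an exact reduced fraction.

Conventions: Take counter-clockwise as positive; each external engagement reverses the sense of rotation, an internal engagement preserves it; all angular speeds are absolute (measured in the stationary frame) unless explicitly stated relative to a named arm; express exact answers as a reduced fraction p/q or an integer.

row1: w_G1=5/7 w_G3=5/7 w_R=5/7
row2: w_G1=-5/7 w_G3=2/7 w_R=0
total: w_G1=0 w_G3=1 w_R=5/7
asked value: -5/7

planetary set (28T centre, 21T on arm, 70T internal) — Willis relation
row 1 — lock + rotate with arm: ω_sun = ω_ring = ω_arm = x
superposition row 2 [arm held]: sun y, ring −(28/70)·y, arm 0
boundary: total ω_sun = x + y = 0 and total ω_ring = x − (28/70)·y = 1  ⇒  y = -5/7, x = 5/7
row 2 ring = −(28/70)·(-5/7) = 2/7
totals (row 1 + row 2): sun 5/7 + (-5/7) = 0, ring 5/7 + 2/7 = 1, arm 5/7 + 0 = 5/7
asked cell (row2, sun) = -5/7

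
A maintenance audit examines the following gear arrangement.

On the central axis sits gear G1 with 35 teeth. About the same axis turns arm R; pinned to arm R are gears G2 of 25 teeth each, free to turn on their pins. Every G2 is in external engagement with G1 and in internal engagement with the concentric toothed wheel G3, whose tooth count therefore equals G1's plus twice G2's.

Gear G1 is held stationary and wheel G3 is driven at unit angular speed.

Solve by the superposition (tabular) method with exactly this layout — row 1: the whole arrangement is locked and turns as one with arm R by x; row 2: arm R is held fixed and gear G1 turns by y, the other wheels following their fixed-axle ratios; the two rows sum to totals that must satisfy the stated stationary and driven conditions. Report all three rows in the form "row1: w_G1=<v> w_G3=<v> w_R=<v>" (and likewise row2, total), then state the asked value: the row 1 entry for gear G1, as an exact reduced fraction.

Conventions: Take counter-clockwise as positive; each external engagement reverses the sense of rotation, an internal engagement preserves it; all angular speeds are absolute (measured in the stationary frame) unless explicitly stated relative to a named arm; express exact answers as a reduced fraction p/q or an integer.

recognized (axles ride arm R): planetary set, 35/25/85 teeth
row 1: whole set turns with the arm by x
row 2 (arm held, sun turns y): ω_ring = −(35/85)·y, ω_arm = 0
boundary: total ω_sun = x + y = 0 and total ω_ring = x − (35/85)·y = 1  ⇒  y = -17/24, x = 17/24
row 2 ring = −(35/85)·(-17/24) = 7/24
totals (row 1 + row 2): sun 17/24 + (-17/24) = 0, ring 17/24 + 7/24 = 1, arm 17/24 + 0 = 17/24
asked cell (row1, sun) = 17/24

row1: w_G1=17/24 w_G3=17/24 w_R=17/24
row2: w_G1=-17/24 w_G3=7/24 w_R=0
total: w_G1=0 w_G3=1 w_R=17/24
asked value: 17/24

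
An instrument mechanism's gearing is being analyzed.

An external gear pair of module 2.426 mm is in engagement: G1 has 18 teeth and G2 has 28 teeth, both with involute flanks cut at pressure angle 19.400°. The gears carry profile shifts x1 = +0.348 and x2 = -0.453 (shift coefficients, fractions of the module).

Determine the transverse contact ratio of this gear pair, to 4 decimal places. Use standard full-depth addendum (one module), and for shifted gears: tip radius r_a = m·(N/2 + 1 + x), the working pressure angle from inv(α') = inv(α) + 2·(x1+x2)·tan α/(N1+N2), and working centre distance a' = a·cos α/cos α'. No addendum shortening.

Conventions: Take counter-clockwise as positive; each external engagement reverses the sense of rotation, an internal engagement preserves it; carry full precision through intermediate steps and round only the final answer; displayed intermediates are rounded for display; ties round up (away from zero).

class = single-mesh tooth geometry [involute pair 18T × 28T, m = 2.426]
base radii: r_b1 = 20.594324, r_b2 = 32.035614
tip radii: r_a1 = 25.104248, r_a2 = 35.291022
inv(α') = inv(19.400°) + 2·(+0.348-0.453)·tan α/(18+28) = 0.01195405  ⇒  α' = 18.62430°
a' = a·cos α / cos α' = 55.7980·cos 19.400°/cos 18.62430° = 55.538311
action lengths: √(r_a1²−r_b1²) = 14.356083, √(r_a2²−r_b2²) = 14.804582
base pitch p_b = π·m·cos α = 7.188775
CR = (14.356083 + 14.804582 − 55.538311·sin 18.62430°)/7.188775 = 1.589127
contact ratio ≈ 1.5891

1.5891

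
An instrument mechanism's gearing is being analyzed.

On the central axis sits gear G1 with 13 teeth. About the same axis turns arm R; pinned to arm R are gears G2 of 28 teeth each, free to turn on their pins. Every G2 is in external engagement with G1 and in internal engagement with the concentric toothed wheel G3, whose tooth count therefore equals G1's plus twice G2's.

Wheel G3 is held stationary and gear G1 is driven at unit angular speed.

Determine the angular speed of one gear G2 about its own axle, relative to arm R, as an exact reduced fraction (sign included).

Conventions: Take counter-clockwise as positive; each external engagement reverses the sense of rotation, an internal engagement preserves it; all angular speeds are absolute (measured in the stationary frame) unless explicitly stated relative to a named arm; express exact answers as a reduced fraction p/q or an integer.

recognized (axles ride arm R): planetary set, 13/28/69 teeth
ring teeth: 13 + 2·28 = 69
13(ω_sun−ω_arm) = −69(ω_ring−ω_arm),  ω_ring = 0, ω_sun = 1
13(1−ω_arm) = −69(0−ω_arm)  ⇒  82·ω_arm = 13  ⇒  ω_arm = 13/82
sun–planet mesh: 13·(1−13/82) = −28·(ω_p−ω_arm)  ⇒  ω_p−ω_arm = -897/2296
exact speed ratio = -897/2296

-897/2296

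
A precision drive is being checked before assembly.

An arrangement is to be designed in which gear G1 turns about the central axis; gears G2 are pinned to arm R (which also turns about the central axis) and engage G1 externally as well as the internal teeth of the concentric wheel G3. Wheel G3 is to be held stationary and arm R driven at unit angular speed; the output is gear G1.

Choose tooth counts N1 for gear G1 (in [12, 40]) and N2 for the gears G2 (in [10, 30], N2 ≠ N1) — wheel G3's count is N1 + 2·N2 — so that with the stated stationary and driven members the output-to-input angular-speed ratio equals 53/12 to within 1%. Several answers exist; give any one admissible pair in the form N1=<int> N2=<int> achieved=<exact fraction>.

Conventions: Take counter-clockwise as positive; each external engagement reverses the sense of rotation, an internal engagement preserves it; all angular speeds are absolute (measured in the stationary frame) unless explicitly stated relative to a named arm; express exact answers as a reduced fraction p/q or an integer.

planetary set to be sized for 53/12 (Willis relation)
Willis with ω_ring = 0: ω_sun/ω_arm = (N1+N3)/N1; set equal to 53/12  ⇒  N3/N1 = 53/12 − 1 = 41/12
N3 = N1 + 2·N2  ⇒  N2/N1 = (N3/N1 − 1)/2 = (41/12 − 1)/2 = 29/24
smallest multiple with N1 ≥ 12 and N2 ≥ 10: k = 1  ⇒  N1 = 1·24 = 24, N2 = 1·29 = 29 (N1 ≤ 40, N2 ≤ 30, N2 ≠ N1 ✓), N3 = 24 + 2·29 = 82
check: (N1+N3)/N1 with N1 = 24, N3 = 82 gives 53/12; |achieved − target| = 0 ≤ 53/1200 ✓

N1=24 N2=29 achieved=53/12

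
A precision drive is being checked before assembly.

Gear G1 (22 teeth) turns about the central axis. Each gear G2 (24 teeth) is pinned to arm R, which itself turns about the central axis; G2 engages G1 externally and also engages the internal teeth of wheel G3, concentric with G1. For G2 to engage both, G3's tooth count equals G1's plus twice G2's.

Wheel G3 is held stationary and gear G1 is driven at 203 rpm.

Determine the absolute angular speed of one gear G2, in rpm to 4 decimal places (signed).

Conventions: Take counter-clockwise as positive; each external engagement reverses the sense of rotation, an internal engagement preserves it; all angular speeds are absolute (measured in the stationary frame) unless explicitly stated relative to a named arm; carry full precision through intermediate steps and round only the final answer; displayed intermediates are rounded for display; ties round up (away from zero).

class = planetary set [G3 = 22+2·24 = 70; Willis about the carrier]
normalise by the input: solve with ω_sun = 1, then scale by 203 rpm
ring teeth: 22 + 2·24 = 70
22(ω_sun−ω_arm) = −70(ω_ring−ω_arm),  ω_ring = 0, ω_sun = 1
22(1−ω_arm) = −70(0−ω_arm)  ⇒  92·ω_arm = 22  ⇒  ω_arm = 11/46
sun–planet mesh: 22·(1−11/46) = −24·(ω_p−ω_arm)  ⇒  ω_p−ω_arm = -385/552
ω_p = 11/46 − 385/552 = -11/24
scale: ω_p = -11/24 × 203 rpm = -93.0417 rpm

-93.0417 rpm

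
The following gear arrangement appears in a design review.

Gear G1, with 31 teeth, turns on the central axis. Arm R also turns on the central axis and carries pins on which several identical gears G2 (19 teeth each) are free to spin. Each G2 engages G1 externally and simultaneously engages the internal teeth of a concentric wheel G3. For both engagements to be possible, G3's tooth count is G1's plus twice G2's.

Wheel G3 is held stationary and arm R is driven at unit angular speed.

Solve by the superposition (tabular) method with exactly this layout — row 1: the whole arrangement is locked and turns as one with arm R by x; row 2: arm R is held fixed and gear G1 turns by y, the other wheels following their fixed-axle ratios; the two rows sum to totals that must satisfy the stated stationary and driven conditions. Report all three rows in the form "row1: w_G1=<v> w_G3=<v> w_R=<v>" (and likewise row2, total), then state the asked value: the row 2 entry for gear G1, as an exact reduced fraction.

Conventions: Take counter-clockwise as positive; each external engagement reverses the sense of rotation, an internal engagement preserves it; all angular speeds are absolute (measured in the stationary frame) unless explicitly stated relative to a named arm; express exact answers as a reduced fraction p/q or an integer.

row1: w_G1=1 w_G3=1 w_R=1
row2: w_G1=69/31 w_G3=-1 w_R=0
total: w_G1=100/31 w_G3=0 w_R=1
asked value: 69/31

class = planetary set [G3 = 31+2·19 = 69; Willis about the carrier]
superposition row 1 [locked train]: every member turns x
row 2: sun turns y, ring = −(31/69)·y, arm 0
boundary: total ω_ring = x − (31/69)·y = 0 and total ω_arm = x = 1  ⇒  y = 69/31, x = 1
row 2 ring = −(31/69)·69/31 = -1
totals (row 1 + row 2): sun 1 + 69/31 = 100/31, ring 1 + (-1) = 0, arm 1 + 0 = 1
asked cell (row2, sun) = 69/31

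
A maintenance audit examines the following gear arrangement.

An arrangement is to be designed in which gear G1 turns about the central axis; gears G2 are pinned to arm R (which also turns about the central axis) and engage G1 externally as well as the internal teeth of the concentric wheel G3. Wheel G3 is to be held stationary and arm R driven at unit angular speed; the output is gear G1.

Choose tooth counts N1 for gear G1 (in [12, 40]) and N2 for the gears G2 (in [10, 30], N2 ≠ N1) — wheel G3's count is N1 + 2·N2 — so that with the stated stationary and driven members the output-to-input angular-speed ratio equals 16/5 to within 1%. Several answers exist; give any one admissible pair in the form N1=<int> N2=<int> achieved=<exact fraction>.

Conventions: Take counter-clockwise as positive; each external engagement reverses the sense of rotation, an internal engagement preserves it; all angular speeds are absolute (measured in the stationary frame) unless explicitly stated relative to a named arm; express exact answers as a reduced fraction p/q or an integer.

design class (target 16/5): planetary set
Willis with ω_ring = 0: ω_sun/ω_arm = (N1+N3)/N1; set equal to 16/5  ⇒  N3/N1 = 16/5 − 1 = 11/5
N3 = N1 + 2·N2  ⇒  N2/N1 = (N3/N1 − 1)/2 = (11/5 − 1)/2 = 3/5
smallest multiple with N1 ≥ 12 and N2 ≥ 10: k = 4  ⇒  N1 = 4·5 = 20, N2 = 4·3 = 12 (N1 ≤ 40, N2 ≤ 30, N2 ≠ N1 ✓), N3 = 20 + 2·12 = 44
check: (N1+N3)/N1 with N1 = 20, N3 = 44 gives 16/5; |achieved − target| = 0 ≤ 4/125 ✓

N1=20 N2=12 achieved=16/5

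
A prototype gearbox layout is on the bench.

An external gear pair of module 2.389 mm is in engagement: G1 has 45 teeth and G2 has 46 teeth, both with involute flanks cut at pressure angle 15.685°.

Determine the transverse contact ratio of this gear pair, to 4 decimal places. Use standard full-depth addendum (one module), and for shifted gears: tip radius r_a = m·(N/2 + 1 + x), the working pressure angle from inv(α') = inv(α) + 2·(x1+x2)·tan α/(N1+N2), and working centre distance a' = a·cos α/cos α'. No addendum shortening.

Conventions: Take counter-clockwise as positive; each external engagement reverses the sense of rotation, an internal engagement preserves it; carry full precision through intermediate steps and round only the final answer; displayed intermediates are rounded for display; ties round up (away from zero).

2.0053

class = single-mesh tooth geometry [involute pair 45T × 46T, m = 2.389]
base radii: r_b1 = 51.750894, r_b2 = 52.900914
tip radii: r_a1 = 56.141500, r_a2 = 57.336000
no profile shift: α' = α, a' = a
action lengths: √(r_a1²−r_b1²) = 21.764948, √(r_a2²−r_b2²) = 22.111313
base pitch p_b = π·m·cos α = 7.225788
CR = (21.764948 + 22.111313 − 108.699500·sin 15.68500°)/7.225788 = 2.005252
contact ratio ≈ 2.0053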